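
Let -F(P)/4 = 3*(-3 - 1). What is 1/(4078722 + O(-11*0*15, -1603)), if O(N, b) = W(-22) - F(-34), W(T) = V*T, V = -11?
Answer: 1/4078916 ≈ 2.4516e-7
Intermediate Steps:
W(T) = -11*T
F(P) = 48 (F(P) = -12*(-3 - 1) = -12*(-4) = -4*(-12) = 48)
O(N, b) = 194 (O(N, b) = -11*(-22) - 1*48 = 242 - 48 = 194)
1/(4078722 + O(-11*0*15, -1603)) = 1/(4078722 + 194) = 1/4078916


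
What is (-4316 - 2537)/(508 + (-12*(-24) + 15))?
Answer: -6853/811 ≈ -8.4501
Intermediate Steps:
(-4316 - 2537)/(508 + (-12*(-24) + 15)) = -6853/(508 + (288 + 15)) = -6853/(508 + 303) = -6853/811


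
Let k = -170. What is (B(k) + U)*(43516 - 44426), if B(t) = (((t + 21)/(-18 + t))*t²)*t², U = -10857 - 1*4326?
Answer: -28310881598090/47 ≈ -6.0236e+11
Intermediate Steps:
U = -15183 (U = -10857 - 4326 = -15183)
B(t) = t⁴*(21 + t)/(-18 + t) (B(t) = (((21 + t)/(-18 + t))*t²)*t² = (t²*(21 + t)/(-18 + t))*t² = t⁴*(21 + t)/(-18 + t))
(B(k) + U)*(43516 - 44426) = ((-170)⁴*(21 - 170)/(-18 - 170) - 15183)*(43516 - 44426) = (835210000*(-149)/(-188) - 15183)*(-910) = (835210000*(-1/188)*(-149) - 15183)*(-910) = (31111572500/47 - 15183)*(-910) = (31110858899/47)*(-910) = -28310881598090/47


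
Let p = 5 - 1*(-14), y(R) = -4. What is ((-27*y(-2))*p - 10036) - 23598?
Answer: -31582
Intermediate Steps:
p = 19 (p = 5 + 14 = 19)
((-27*y(-2))*p - 10036) - 23598 = (-27*(-4)*19 - 10036) - 23598 = (108*19 - 10036) - 23598 = (2052 - 10036) - 23598 = -7984 - 23598 = -31582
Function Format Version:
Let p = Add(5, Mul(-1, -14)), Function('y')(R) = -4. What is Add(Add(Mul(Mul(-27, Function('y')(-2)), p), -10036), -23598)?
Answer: -31582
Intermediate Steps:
p = 19 (p = Add(5, 14) = 19)
Add(Add(Mul(Mul(-27, Function('y')(-2)), p), -10036), -23598) = Add(Add(Mul(Mul(-27, -4), 19), -10036), -23598) = Add(Add(Mul(108, 19), -10036), -23598) = Add(Add(2052, -10036), -23598) = Add(-7984, -23598) = -31582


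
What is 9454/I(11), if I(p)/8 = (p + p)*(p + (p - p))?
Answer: 4727/968 ≈ 4.8833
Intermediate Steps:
I(p) = 16*p² (I(p) = 8*((p + p)*(p + (p - p))) = 8*((2*p)*(p + 0)) = 8*((2*p)*p) = 8*(2*p²) = 16*p²)
9454/I(11) = 9454/((16*11²)) = 9454/((16*121)) = 9454/1936 = 9454*(1/1936) = 4727/968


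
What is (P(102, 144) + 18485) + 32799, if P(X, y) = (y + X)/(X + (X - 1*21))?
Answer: 3128406/61 ≈ 51285.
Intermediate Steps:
P(X, y) = (X + y)/(-21 + 2*X) (P(X, y) = (X + y)/(X + (X - 21)) = (X + y)/(X + (-21 + X)) = (X + y)/(-21 + 2*X))
(P(102, 144) + 18485) + 32799 = ((102 + 144)/(-21 + 2*102) + 18485) + 32799 = (246/(-21 + 204) + 18485) + 32799 = (246/183 + 18485) + 32799 = ((1/183)*246 + 18485) + 32799 = (82/61 + 18485) + 32799 = 1127667/61 + 32799 = 3128406/61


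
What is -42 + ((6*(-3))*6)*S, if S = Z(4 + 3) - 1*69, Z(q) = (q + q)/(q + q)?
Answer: 7302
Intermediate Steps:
Z(q) = 1 (Z(q) = (2*q)/((2*q)) = (2*q)*(1/(2*q)) = 1)
S = -68 (S = 1 - 1*69 = 1 - 69 = -68)
-42 + ((6*(-3))*6)*S = -42 + ((6*(-3))*6)*(-68) = -42 - 18*6*(-68) = -42 - 108*(-68) = -42 + 7344 = 7302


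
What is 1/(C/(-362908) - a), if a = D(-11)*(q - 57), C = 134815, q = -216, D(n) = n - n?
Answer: -362908/134815 ≈ -2.6919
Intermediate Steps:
D(n) = 0
a = 0 (a = 0*(-216 - 57) = 0*(-273) = 0)
1/(C/(-362908) - a) = 1/(134815/(-362908) - 1*0) = 1/(134815*(-1/362908) + 0) = 1/(-134815/362908 + 0) = 1/(-134815/362908) = -362908/134815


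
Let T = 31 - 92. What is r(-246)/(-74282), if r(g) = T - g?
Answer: -185/74282 ≈ -0.0024905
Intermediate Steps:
T = -61
r(g) = -61 - g
r(-246)/(-74282) = (-61 - 1*(-246))/(-74282) = (-61 + 246)*(-1/74282) = 185*(-1/74282) = -185/74282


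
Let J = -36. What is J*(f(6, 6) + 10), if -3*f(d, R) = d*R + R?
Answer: 144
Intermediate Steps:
f(d, R) = -R/3 - R*d/3 (f(d, R) = -(d*R + R)/3 = -(R*d + R)/3 = -(R + R*d)/3 = -R/3 - R*d/3)
J*(f(6, 6) + 10) = -36*(-1/3*6*(1 + 6) + 10) = -36*(-1/3*6*7 + 10) = -36*(-14 + 10) = -36*(-4) = 144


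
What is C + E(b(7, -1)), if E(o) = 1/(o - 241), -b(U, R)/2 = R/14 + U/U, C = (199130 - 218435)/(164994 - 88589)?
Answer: -6670667/25977700 ≈ -0.25678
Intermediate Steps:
C = -3861/15281 (C = -19305/76405 = -19305*1/76405 = -3861/15281 ≈ -0.25267)
b(U, R) = -2 - R/7 (b(U, R) = -2*(R/14 + U/U) = -2*(R*(1/14) + 1) = -2*(R/14 + 1) = -2*(1 + R/14) = -2 - R/7)
E(o) = 1/(-241 + o)
C + E(b(7, -1)) = -3861/15281 + 1/(-241 + (-2 - 1/7*(-1))) = -3861/15281 + 1/(-241 + (-2 + 1/7)) = -3861/15281 + 1/(-241 - 13/7) = -3861/15281 + 1/(-1700/7) = -3861/15281 - 7/1700 = -6670667/25977700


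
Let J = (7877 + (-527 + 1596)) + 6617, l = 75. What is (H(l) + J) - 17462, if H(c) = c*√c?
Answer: -1899 + 375*√3 ≈ -1249.5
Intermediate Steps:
H(c) = c^(3/2)
J = 15563 (J = (7877 + 1069) + 6617 = 8946 + 6617 = 15563)
(H(l) + J) - 17462 = (75^(3/2) + 15563) - 17462 = (375*√3 + 15563) - 17462 = (15563 + 375*√3) - 17462 = -1899 + 375*√3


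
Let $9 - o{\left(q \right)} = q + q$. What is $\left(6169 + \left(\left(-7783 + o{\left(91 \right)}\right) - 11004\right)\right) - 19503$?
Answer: $-32294$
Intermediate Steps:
$o{\left(q \right)} = 9 - 2 q$ ($o{\left(q \right)} = 9 - \left(q + q\right) = 9 - 2 q$)
$\left(6169 + \left(\left(-7783 + o{\left(91 \right)}\right) - 11004\right)\right) - 19503 = \left(6169 + \left(\left(-7783 + \left(9 - 182\right)\right) - 11004\right)\right) - 19503 = \left(6169 - 18960\right) - 19503 = -12791 - 19503 = -32294$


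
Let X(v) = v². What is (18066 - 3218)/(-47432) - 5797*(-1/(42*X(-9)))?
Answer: 4008043/2881494 ≈ 1.3910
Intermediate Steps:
(18066 - 3218)/(-47432) - 5797*(-1/(42*X(-9))) = (18066 - 3218)/(-47432) - 5797/((-42*(-9)²)) = 14848*(-1/47432) - 5797/((-42*81)) = -1856/5929 - 5797/(-3402) = -1856/5929 - 5797*(-1/3402) = -1856/5929 + 5797/3402 = 4008043/2881494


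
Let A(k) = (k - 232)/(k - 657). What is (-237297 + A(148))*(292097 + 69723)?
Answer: -43702099081980/509 ≈ -8.5859e+10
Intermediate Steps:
A(k) = (-232 + k)/(-657 + k)
(-237297 + A(148))*(292097 + 69723) = (-237297 + (-232 + 148)/(-657 + 148))*(292097 + 69723) = (-237297 - 84/(-509))*361820 = (-237297 - 1/509*(-84))*361820 = (-237297 + 84/509)*361820 = -120784089/509*361820 = -43702099081980/509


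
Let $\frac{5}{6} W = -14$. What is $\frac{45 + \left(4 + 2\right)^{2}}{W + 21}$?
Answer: $\frac{135}{7} \approx 19.286$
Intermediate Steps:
$W = - \frac{84}{5}$ ($W = \frac{6}{5} \left(-14\right) = - \frac{84}{5} \approx -16.8$)
$\frac{45 + \left(4 + 2\right)^{2}}{W + 21} = \frac{45 + \left(4 + 2\right)^{2}}{- \frac{84}{5} + 21} = \frac{45 + 6^{2}}{\frac{21}{5}} = \frac{5 \left(45 + 36\right)}{21} = \frac{5}{21} \cdot 81 = \frac{135}{7}$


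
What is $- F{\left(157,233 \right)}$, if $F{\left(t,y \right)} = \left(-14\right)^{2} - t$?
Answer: $-39$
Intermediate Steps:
$F{\left(t,y \right)} = 196 - t$
$- F{\left(157,233 \right)} = - (196 - 157) = \left(-1\right) 39 = -39$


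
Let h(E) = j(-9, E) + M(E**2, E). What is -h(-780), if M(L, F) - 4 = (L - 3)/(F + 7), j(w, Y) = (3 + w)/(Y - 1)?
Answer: 472738567/603713 ≈ 783.05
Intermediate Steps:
j(w, Y) = (3 + w)/(-1 + Y)
M(L, F) = 4 + (-3 + L)/(7 + F) (M(L, F) = 4 + (L - 3)/(F + 7) = 4 + (-3 + L)/(7 + F))
h(E) = -6/(-1 + E) + (25 + E**2 + 4*E)/(7 + E) (h(E) = (3 - 9)/(-1 + E) + (25 + E**2 + 4*E)/(7 + E) = -6/(-1 + E) + (25 + E**2 + 4*E)/(7 + E))
-h(-780) = -(-67 + (-780)**3 + 3*(-780)**2 + 15*(-780))/(-7 + (-780)**2 + 6*(-780)) = -(-67 - 474552000 + 3*608400 - 11700)/(-7 + 608400 - 4680) = -(-67 - 474552000 + 1825200 - 11700)/603713 = -(-472738567)/603713 = -1*(-472738567/603713) = 472738567/603713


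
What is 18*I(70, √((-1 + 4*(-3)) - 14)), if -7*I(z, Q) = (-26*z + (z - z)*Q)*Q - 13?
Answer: 234/7 + 14040*I*√3 ≈ 33.429 + 24318.0*I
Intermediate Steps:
I(z, Q) = 13/7 + 26*Q*z/7 (I(z, Q) = -((-26*z + (z - z)*Q)*Q - 13)/7 = -((-26*z + 0*Q)*Q - 13)/7 = -((-26*z + 0)*Q - 13)/7 = -((-26*z)*Q - 13)/7 = -(-26*Q*z - 13)/7 = -(-13 - 26*Q*z)/7 = 13/7 + 26*Q*z/7)
18*I(70, √((-1 + 4*(-3)) - 14)) = 18*(13/7 + (26/7)*√((-1 + 4*(-3)) - 14)*70) = 18*(13/7 + (26/7)*√((-1 - 12) - 14)*70) = 18*(13/7 + (26/7)*√(-13 - 14)*70) = 18*(13/7 + (26/7)*√(-27)*70) = 18*(13/7 + (26/7)*(3*I*√3)*70) = 18*(13/7 + 780*I*√3) = 234/7 + 14040*I*√3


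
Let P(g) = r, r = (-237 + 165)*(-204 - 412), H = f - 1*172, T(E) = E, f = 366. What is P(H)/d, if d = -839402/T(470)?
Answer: -10422720/419701 ≈ -24.834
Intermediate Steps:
H = 194 (H = 366 - 1*172 = 366 - 172 = 194)
r = 44352 (r = -72*(-616) = 44352)
P(g) = 44352
d = -419701/235 (d = -839402/470 = -839402*1/470 = -419701/235 ≈ -1786.0)
P(H)/d = 44352/(-419701/235) = 44352*(-235/419701) = -10422720/419701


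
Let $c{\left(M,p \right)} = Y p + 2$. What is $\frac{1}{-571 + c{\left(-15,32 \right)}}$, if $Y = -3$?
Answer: $- \frac{1}{665} \approx -0.0015038$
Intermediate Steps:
$c{\left(M,p \right)} = 2 - 3 p$ ($c{\left(M,p \right)} = - 3 p + 2 = 2 - 3 p$)
$\frac{1}{-571 + c{\left(-15,32 \right)}} = \frac{1}{-571 + \left(2 - 96\right)} = \frac{1}{-571 - 94} = \frac{1}{-665} = - \frac{1}{665}$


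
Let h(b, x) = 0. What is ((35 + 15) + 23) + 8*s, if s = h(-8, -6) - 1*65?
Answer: -447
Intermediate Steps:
s = -65 (s = 0 - 1*65 = 0 - 65 = -65)
((35 + 15) + 23) + 8*s = ((35 + 15) + 23) + 8*(-65) = (50 + 23) - 520 = 73 - 520 = -447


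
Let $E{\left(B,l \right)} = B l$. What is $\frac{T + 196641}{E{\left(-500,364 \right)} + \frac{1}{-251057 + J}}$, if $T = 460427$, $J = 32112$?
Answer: $- \frac{143861753260}{39847990001} \approx -3.6103$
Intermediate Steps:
$\frac{T + 196641}{E{\left(-500,364 \right)} + \frac{1}{-251057 + J}} = \frac{460427 + 196641}{\left(-500\right) 364 + \frac{1}{-251057 + 32112}} = \frac{657068}{-182000 + \frac{1}{-218945}} = \frac{657068}{-182000 - \frac{1}{218945}} = \frac{657068}{- \frac{39847990001}{218945}} = 657068 \left(- \frac{218945}{39847990001}\right) = - \frac{143861753260}{39847990001}$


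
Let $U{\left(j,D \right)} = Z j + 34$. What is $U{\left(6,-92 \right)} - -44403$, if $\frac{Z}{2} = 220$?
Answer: $47077$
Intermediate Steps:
$Z = 440$ ($Z = 2 \cdot 220 = 440$)
$U{\left(j,D \right)} = 34 + 440 j$ ($U{\left(j,D \right)} = 440 j + 34 = 34 + 440 j$)
$U{\left(6,-92 \right)} - -44403 = \left(34 + 440 \cdot 6\right) - -44403 = \left(34 + 2640\right) + 44403 = 2674 + 44403 = 47077$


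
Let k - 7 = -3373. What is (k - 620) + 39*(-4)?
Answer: -4142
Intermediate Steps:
k = -3366 (k = 7 - 3373 = -3366)
(k - 620) + 39*(-4) = (-3366 - 620) + 39*(-4) = -3986 - 156 = -4142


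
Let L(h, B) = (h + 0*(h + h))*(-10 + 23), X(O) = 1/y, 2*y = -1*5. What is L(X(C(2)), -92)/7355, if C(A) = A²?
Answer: -26/36775 ≈ -0.00070700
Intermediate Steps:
y = -5/2 (y = (-1*5)/2 = (½)*(-5) = -5/2 ≈ -2.5000)
X(O) = -⅖ (X(O) = 1/(-5/2) = -⅖)
L(h, B) = 13*h (L(h, B) = (h + 0*(2*h))*13 = (h + 0)*13 = h*13 = 13*h)
L(X(C(2)), -92)/7355 = (13*(-⅖))/7355 = -26/5*1/7355 = -26/36775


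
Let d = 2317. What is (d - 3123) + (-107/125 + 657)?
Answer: -18732/125 ≈ -149.86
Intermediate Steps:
(d - 3123) + (-107/125 + 657) = (2317 - 3123) + (-107/125 + 657) = -806 + (-107*1/125 + 657) = -806 + (-107/125 + 657) = -806 + 82018/125 = -18732/125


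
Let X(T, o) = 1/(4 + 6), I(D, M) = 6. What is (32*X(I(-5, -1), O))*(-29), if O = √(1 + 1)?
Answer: -464/5 ≈ -92.800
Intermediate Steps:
O = √2 ≈ 1.4142
X(T, o) = ⅒ (X(T, o) = 1/10 = ⅒)
(32*X(I(-5, -1), O))*(-29) = (32*(⅒))*(-29) = (16/5)*(-29) = -464/5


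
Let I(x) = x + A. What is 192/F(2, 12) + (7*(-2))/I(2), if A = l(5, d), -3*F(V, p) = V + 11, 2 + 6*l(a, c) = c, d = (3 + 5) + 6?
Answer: -1243/26 ≈ -47.808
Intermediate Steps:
d = 14 (d = 8 + 6 = 14)
l(a, c) = -1/3 + c/6
F(V, p) = -11/3 - V/3 (F(V, p) = -(V + 11)/3 = -(11 + V)/3 = -11/3 - V/3)
A = 2 (A = -1/3 + (1/6)*14 = -1/3 + 7/3 = 2)
I(x) = 2 + x (I(x) = x + 2 = 2 + x)
192/F(2, 12) + (7*(-2))/I(2) = 192/(-11/3 - 1/3*2) + (7*(-2))/(2 + 2) = 192/(-11/3 - 2/3) - 14/4 = 192/(-13/3) - 14*1/4 = 192*(-3/13) - 7/2 = -576/13 - 7/2 = -1243/26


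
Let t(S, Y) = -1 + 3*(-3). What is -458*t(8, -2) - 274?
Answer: 4306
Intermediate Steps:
t(S, Y) = -10 (t(S, Y) = -1 - 9 = -10)
-458*t(8, -2) - 274 = -458*(-10) - 274 = 4580 - 274 = 4306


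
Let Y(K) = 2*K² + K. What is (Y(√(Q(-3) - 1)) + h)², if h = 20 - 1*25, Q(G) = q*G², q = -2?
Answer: 1830 - 86*I*√19 ≈ 1830.0 - 374.87*I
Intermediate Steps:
Q(G) = -2*G²
Y(K) = K + 2*K²
h = -5 (h = 20 - 25 = -5)
(Y(√(Q(-3) - 1)) + h)² = (√(-2*(-3)² - 1)*(1 + 2*√(-2*(-3)² - 1)) - 5)² = (√(-2*9 - 1)*(1 + 2*√(-2*9 - 1)) - 5)² = (√(-18 - 1)*(1 + 2*√(-18 - 1)) - 5)² = (√(-19)*(1 + 2*√(-19)) - 5)² = ((I*√19)*(1 + 2*(I*√19)) - 5)² = ((I*√19)*(1 + 2*I*√19) - 5)² = (I*√19*(1 + 2*I*√19) - 5)² = (-5 + I*√19*(1 + 2*I*√19))²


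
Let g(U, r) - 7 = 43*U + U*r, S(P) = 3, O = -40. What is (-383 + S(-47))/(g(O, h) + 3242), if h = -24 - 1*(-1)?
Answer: -380/2449 ≈ -0.15517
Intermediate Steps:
h = -23 (h = -24 + 1 = -23)
g(U, r) = 7 + 43*U + U*r (g(U, r) = 7 + (43*U + U*r) = 7 + 43*U + U*r)
(-383 + S(-47))/(g(O, h) + 3242) = (-383 + 3)/((7 + 43*(-40) - 40*(-23)) + 3242) = -380/((7 - 1720 + 920) + 3242) = -380/(-793 + 3242) = -380/2449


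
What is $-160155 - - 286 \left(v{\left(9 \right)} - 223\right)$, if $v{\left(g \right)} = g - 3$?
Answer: $-222217$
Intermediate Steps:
$v{\left(g \right)} = -3 + g$ ($v{\left(g \right)} = g - 3 = -3 + g$)
$-160155 - - 286 \left(v{\left(9 \right)} - 223\right) = -160155 - - 286 \left(\left(-3 + 9\right) - 223\right) = -160155 - - 286 \left(6 - 223\right) = -160155 - \left(-286\right) \left(-217\right) = -160155 - 62062 = -222217$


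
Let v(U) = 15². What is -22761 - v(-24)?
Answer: -22986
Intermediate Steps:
v(U) = 225
-22761 - v(-24) = -22761 - 1*225 = -22761 - 225 = -22986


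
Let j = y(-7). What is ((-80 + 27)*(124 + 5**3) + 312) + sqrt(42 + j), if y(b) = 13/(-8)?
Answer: -12885 + sqrt(646)/4 ≈ -12879.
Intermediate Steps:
y(b) = -13/8 (y(b) = 13*(-1/8) = -13/8)
j = -13/8 ≈ -1.6250
((-80 + 27)*(124 + 5**3) + 312) + sqrt(42 + j) = ((-80 + 27)*(124 + 5**3) + 312) + sqrt(42 - 13/8) = (-53*(124 + 125) + 312) + sqrt(323/8) = (-53*249 + 312) + sqrt(646)/4 = (-13197 + 312) + sqrt(646)/4 = -12885 + sqrt(646)/4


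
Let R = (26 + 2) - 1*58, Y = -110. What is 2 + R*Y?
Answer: 3302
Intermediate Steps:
R = -30 (R = 28 - 58 = -30)
2 + R*Y = 2 - 30*(-110) = 2 + 3300 = 3302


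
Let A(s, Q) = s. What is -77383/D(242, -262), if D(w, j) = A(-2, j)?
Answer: 77383/2 ≈ 38692.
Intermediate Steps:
D(w, j) = -2
-77383/D(242, -262) = -77383/(-2) = -77383*(-1/2) = 77383/2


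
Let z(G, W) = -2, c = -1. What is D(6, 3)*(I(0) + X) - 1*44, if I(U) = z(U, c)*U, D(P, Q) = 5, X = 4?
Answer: -24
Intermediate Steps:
I(U) = -2*U
D(6, 3)*(I(0) + X) - 1*44 = 5*(-2*0 + 4) - 1*44 = 5*(0 + 4) - 44 = 5*4 - 44 = 20 - 44 = -24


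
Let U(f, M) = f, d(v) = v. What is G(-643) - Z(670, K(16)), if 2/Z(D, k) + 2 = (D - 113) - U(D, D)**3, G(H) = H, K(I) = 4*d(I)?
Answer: -193390252133/300762445 ≈ -643.00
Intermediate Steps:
K(I) = 4*I
Z(D, k) = 2/(-115 + D - D**3) (Z(D, k) = 2/(-2 + ((D - 113) - D**3)) = 2/(-2 + ((-113 + D) - D**3)) = 2/(-2 + (-113 + D - D**3)) = 2/(-115 + D - D**3))
G(-643) - Z(670, K(16)) = -643 - (-2)/(115 + 670**3 - 1*670) = -643 - (-2)/(115 + 300763000 - 670) = -643 - (-2)/300762445 = -643 - 1*(-2/300762445) = -643 + 2/300762445 = -193390252133/300762445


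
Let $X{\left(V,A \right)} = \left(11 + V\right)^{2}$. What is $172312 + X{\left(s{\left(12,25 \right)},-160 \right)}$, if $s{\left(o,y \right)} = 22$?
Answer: $173401$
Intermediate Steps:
$172312 + X{\left(s{\left(12,25 \right)},-160 \right)} = 172312 + \left(11 + 22\right)^{2} = 172312 + 33^{2} = 172312 + 1089 = 173401$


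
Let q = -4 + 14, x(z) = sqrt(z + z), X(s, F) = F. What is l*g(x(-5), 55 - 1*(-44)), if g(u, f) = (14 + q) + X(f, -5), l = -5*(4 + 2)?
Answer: -570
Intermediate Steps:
x(z) = sqrt(2)*sqrt(z) (x(z) = sqrt(2*z) = sqrt(2)*sqrt(z))
q = 10
l = -30 (l = -5*6 = -30)
g(u, f) = 19 (g(u, f) = (14 + 10) - 5 = 24 - 5 = 19)
l*g(x(-5), 55 - 1*(-44)) = -30*19 = -570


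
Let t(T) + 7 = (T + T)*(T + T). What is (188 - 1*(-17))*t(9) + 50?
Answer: 65035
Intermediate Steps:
t(T) = -7 + 4*T**2 (t(T) = -7 + (T + T)*(T + T) = -7 + (2*T)*(2*T) = -7 + 4*T**2)
(188 - 1*(-17))*t(9) + 50 = (188 - 1*(-17))*(-7 + 4*9**2) + 50 = (188 + 17)*(-7 + 4*81) + 50 = 205*(-7 + 324) + 50 = 205*317 + 50 = 64985 + 50 = 65035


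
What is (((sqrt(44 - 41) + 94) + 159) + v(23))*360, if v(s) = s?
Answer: 99360 + 360*sqrt(3) ≈ 99984.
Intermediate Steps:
(((sqrt(44 - 41) + 94) + 159) + v(23))*360 = (((sqrt(44 - 41) + 94) + 159) + 23)*360 = (((sqrt(3) + 94) + 159) + 23)*360 = (((94 + sqrt(3)) + 159) + 23)*360 = ((253 + sqrt(3)) + 23)*360 = (276 + sqrt(3))*360 = 99360 + 360*sqrt(3)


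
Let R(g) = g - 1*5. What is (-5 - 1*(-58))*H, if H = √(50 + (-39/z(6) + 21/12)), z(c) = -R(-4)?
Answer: 53*√1707/6 ≈ 364.96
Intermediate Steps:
R(g) = -5 + g (R(g) = g - 5 = -5 + g)
z(c) = 9 (z(c) = -(-5 - 4) = -1*(-9) = 9)
H = √1707/6 (H = √(50 + (-39/9 + 21/12)) = √(50 + (-39*⅑ + 21*(1/12))) = √(50 + (-13/3 + 7/4)) = √(50 - 31/12) = √(569/12) = √1707/6 ≈ 6.8860)
(-5 - 1*(-58))*H = (-5 - 1*(-58))*(√1707/6) = (-5 + 58)*(√1707/6) = 53*(√1707/6) = 53*√1707/6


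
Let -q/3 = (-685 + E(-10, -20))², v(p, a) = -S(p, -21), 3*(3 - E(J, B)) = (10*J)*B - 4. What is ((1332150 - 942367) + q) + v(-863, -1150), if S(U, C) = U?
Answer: -15165826/3 ≈ -5.0553e+6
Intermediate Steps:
E(J, B) = 13/3 - 10*B*J/3 (E(J, B) = 3 - ((10*J)*B - 4)/3 = 3 - (10*B*J - 4)/3 = 3 - (-4 + 10*B*J)/3 = 3 + (4/3 - 10*B*J/3) = 13/3 - 10*B*J/3)
v(p, a) = -p
q = -16337764/3 (q = -3*(-685 + (13/3 - 10/3*(-20)*(-10)))² = -3*(-685 + (13/3 - 2000/3))² = -3*(-685 - 1987/3)² = -3*(-4042/3)² = -3*16337764/9 = -16337764/3 ≈ -5.4459e+6)
((1332150 - 942367) + q) + v(-863, -1150) = ((1332150 - 942367) - 16337764/3) - 1*(-863) = (389783 - 16337764/3) + 863 = -15168415/3 + 863 = -15165826/3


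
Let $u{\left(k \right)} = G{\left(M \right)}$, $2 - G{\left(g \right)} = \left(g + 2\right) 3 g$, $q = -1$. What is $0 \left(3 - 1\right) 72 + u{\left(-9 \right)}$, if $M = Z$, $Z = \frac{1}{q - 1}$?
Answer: $\frac{17}{4} \approx 4.25$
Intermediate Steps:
$Z = - \frac{1}{2}$ ($Z = \frac{1}{-1 - 1} = \frac{1}{-2} = - \frac{1}{2} \approx -0.5$)
$M = - \frac{1}{2} \approx -0.5$
$G{\left(g \right)} = 2 - g \left(6 + 3 g\right)$ ($G{\left(g \right)} = 2 - \left(g + 2\right) 3 g = 2 - \left(2 + g\right) 3 g = 2 - \left(6 + 3 g\right) g = 2 - g \left(6 + 3 g\right)$)
$u{\left(k \right)} = \frac{17}{4}$ ($u{\left(k \right)} = 2 - -3 - 3 \left(- \frac{1}{2}\right)^{2} = 2 + 3 - \frac{3}{4} = \frac{17}{4}$)
$0 \left(3 - 1\right) 72 + u{\left(-9 \right)} = 0 \left(3 - 1\right) 72 + \frac{17}{4} = 0 \cdot 2 \cdot 72 + \frac{17}{4} = 0 \cdot 72 + \frac{17}{4} = 0 + \frac{17}{4} = \frac{17}{4}$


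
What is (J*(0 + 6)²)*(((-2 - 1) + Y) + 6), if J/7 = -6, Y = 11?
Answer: -21168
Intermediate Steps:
J = -42 (J = 7*(-6) = -42)
(J*(0 + 6)²)*(((-2 - 1) + Y) + 6) = (-42*(0 + 6)²)*(((-2 - 1) + 11) + 6) = (-42*6²)*((-3 + 11) + 6) = (-42*36)*(8 + 6) = -1512*14 = -21168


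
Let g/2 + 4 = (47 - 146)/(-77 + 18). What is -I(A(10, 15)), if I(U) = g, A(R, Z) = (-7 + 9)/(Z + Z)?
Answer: 274/59 ≈ 4.6441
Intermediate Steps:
A(R, Z) = 1/Z (A(R, Z) = 2/((2*Z)) = 2*(1/(2*Z)) = 1/Z)
g = -274/59 (g = -8 + 2*((47 - 146)/(-77 + 18)) = -8 + 2*(-99/(-59)) = -8 + 2*(-99*(-1/59)) = -8 + 2*(99/59) = -8 + 198/59 = -274/59 ≈ -4.6441)
I(U) = -274/59
-I(A(10, 15)) = -1*(-274/59) = 274/59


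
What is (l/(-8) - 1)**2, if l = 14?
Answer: 121/16 ≈ 7.5625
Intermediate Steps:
(l/(-8) - 1)**2 = (14/(-8) - 1)**2 = (14*(-1/8) - 1)**2 = (-7/4 - 1)**2 = (-11/4)**2 = 121/16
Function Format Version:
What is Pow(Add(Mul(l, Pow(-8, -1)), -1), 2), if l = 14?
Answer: Rational(121, 16) ≈ 7.5625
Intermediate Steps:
Pow(Add(Mul(l, Pow(-8, -1)), -1), 2) = Pow(Add(Mul(14, Pow(-8, -1)), -1), 2) = Pow(Add(Mul(14, Rational(-1, 8)), -1), 2) = Pow(Add(Rational(-7, 4), -1), 2) = Pow(Rational(-11, 4), 2) = Rational(121, 16)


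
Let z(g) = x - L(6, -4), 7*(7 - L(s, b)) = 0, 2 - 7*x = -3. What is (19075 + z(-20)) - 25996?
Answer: -48491/7 ≈ -6927.3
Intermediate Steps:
x = 5/7 (x = 2/7 - 1/7*(-3) = 2/7 + 3/7 = 5/7 ≈ 0.71429)
L(s, b) = 7 (L(s, b) = 7 - 1/7*0 = 7 + 0 = 7)
z(g) = -44/7 (z(g) = 5/7 - 1*7 = 5/7 - 7 = -44/7)
(19075 + z(-20)) - 25996 = (19075 - 44/7) - 25996 = 133481/7 - 25996 = -48491/7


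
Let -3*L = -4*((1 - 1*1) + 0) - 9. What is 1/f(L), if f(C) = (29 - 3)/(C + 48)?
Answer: 51/26 ≈ 1.9615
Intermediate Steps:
L = 3 (L = -(-4*((1 - 1*1) + 0) - 9)/3 = -(-4*((1 - 1) + 0) - 9)/3 = -(-4*(0 + 0) - 9)/3 = -(-4*0 - 9)/3 = -(0 - 9)/3 = -⅓*(-9) = 3)
f(C) = 26/(48 + C)
1/f(L) = 1/(26/(48 + 3)) = 1/(26/51) = 51/26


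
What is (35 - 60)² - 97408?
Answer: -96783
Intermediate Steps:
(35 - 60)² - 97408 = (-25)² - 97408 = 625 - 97408 = -96783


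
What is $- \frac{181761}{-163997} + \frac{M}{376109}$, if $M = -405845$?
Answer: $\frac{1804585484}{61680747673} \approx 0.029257$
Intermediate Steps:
$- \frac{181761}{-163997} + \frac{M}{376109} = - \frac{181761}{-163997} - \frac{405845}{376109} = \left(-181761\right) \left(- \frac{1}{163997}\right) - \frac{405845}{376109} = \frac{181761}{163997} - \frac{405845}{376109} = \frac{1804585484}{61680747673}$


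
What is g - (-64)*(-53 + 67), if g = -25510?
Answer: -24614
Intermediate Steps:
g - (-64)*(-53 + 67) = -25510 - (-64)*(-53 + 67) = -25510 - (-64)*14 = -25510 - 1*(-896) = -25510 + 896 = -24614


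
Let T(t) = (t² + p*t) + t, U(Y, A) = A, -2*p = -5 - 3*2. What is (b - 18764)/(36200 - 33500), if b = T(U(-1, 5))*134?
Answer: -11059/2700 ≈ -4.0959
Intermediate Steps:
p = 11/2 (p = -(-5 - 3*2)/2 = -(-5 - 6)/2 = -½*(-11) = 11/2 ≈ 5.5000)
T(t) = t² + 13*t/2 (T(t) = (t² + 11*t/2) + t = t² + 13*t/2)
b = 7705 (b = ((½)*5*(13 + 2*5))*134 = ((½)*5*(13 + 10))*134 = ((½)*5*23)*134 = (115/2)*134 = 7705)
(b - 18764)/(36200 - 33500) = (7705 - 18764)/(36200 - 33500) = -11059/2700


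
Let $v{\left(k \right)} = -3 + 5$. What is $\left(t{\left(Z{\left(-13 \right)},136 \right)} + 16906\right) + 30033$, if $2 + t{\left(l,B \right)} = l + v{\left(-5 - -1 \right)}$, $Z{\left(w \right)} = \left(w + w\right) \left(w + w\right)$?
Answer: $47615$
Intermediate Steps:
$Z{\left(w \right)} = 4 w^{2}$ ($Z{\left(w \right)} = 2 w 2 w = 4 w^{2}$)
$v{\left(k \right)} = 2$
$t{\left(l,B \right)} = l$ ($t{\left(l,B \right)} = -2 + \left(l + 2\right) = -2 + \left(2 + l\right) = l$)
$\left(t{\left(Z{\left(-13 \right)},136 \right)} + 16906\right) + 30033 = \left(4 \left(-13\right)^{2} + 16906\right) + 30033 = \left(4 \cdot 169 + 16906\right) + 30033 = \left(676 + 16906\right) + 30033 = 17582 + 30033 = 47615$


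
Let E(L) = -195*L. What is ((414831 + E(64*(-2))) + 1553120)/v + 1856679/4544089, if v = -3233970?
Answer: -277410978859/1335949773030 ≈ -0.20765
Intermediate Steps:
((414831 + E(64*(-2))) + 1553120)/v + 1856679/4544089 = ((414831 - 12480*(-2)) + 1553120)/(-3233970) + 1856679/4544089 = ((414831 - 195*(-128)) + 1553120)*(-1/3233970) + 1856679*(1/4544089) = ((414831 + 24960) + 1553120)*(-1/3233970) + 168789/413099 = (439791 + 1553120)*(-1/3233970) + 168789/413099 = 1992911*(-1/3233970) + 168789/413099 = -1992911/3233970 + 168789/413099 = -277410978859/1335949773030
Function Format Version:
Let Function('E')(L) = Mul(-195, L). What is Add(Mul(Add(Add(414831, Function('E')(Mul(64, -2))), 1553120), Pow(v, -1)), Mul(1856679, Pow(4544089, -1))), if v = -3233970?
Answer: Rational(-277410978859, 1335949773030) ≈ -0.20765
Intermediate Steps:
Add(Mul(Add(Add(414831, Function('E')(Mul(64, -2))), 1553120), Pow(v, -1)), Mul(1856679, Pow(4544089, -1))) = Add(Mul(Add(Add(414831, Mul(-195, Mul(64, -2))), 1553120), Pow(-3233970, -1)), Mul(1856679, Pow(4544089, -1))) = Add(Mul(Add(Add(414831, Mul(-195, -128)), 1553120), Rational(-1, 3233970)), Mul(1856679, Rational(1, 4544089))) = Add(Mul(Add(Add(414831, 24960), 1553120), Rational(-1, 3233970)), Rational(168789, 413099)) = Add(Mul(Add(439791, 1553120), Rational(-1, 3233970)), Rational(168789, 413099)) = Add(Mul(1992911, Rational(-1, 3233970)), Rational(168789, 413099)) = Add(Rational(-1992911, 3233970), Rational(168789, 413099)) = Rational(-277410978859, 1335949773030)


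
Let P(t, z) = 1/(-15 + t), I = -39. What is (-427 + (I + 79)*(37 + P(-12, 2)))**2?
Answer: 806048881/729 ≈ 1.1057e+6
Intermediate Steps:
(-427 + (I + 79)*(37 + P(-12, 2)))**2 = (-427 + (-39 + 79)*(37 + 1/(-15 - 12)))**2 = (-427 + 40*(37 + 1/(-27)))**2 = (-427 + 40*(37 - 1/27))**2 = (-427 + 40*(998/27))**2 = (-427 + 39920/27)**2 = (28391/27)**2 = 806048881/729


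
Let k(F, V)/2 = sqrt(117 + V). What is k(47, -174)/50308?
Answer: I*sqrt(57)/25154 ≈ 0.00030014*I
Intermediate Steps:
k(F, V) = 2*sqrt(117 + V)
k(47, -174)/50308 = (2*sqrt(117 - 174))/50308 = (2*sqrt(-57))*(1/50308) = (2*(I*sqrt(57)))*(1/50308) = (2*I*sqrt(57))*(1/50308) = I*sqrt(57)/25154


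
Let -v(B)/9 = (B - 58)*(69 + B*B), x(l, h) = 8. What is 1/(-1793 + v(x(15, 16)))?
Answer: 1/58057 ≈ 1.7224e-5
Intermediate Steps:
v(B) = -9*(-58 + B)*(69 + B**2) (v(B) = -9*(B - 58)*(69 + B*B) = -9*(-58 + B)*(69 + B**2))
1/(-1793 + v(x(15, 16))) = 1/(-1793 + (36018 - 621*8 - 9*8**3 + 522*8**2)) = 1/(-1793 + (36018 - 4968 - 9*512 + 522*64)) = 1/(-1793 + (36018 - 4968 - 4608 + 33408)) = 1/(-1793 + 59850) = 1/58057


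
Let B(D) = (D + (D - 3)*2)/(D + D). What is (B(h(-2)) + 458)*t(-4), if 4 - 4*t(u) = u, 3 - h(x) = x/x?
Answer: 916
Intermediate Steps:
h(x) = 2 (h(x) = 3 - x/x = 3 - 1*1 = 3 - 1 = 2)
t(u) = 1 - u/4
B(D) = (-6 + 3*D)/(2*D) (B(D) = (D + (-3 + D)*2)/((2*D)) = (D + (-6 + 2*D))*(1/(2*D)) = (-6 + 3*D)*(1/(2*D)) = (-6 + 3*D)/(2*D))
(B(h(-2)) + 458)*t(-4) = ((3/2 - 3/2) + 458)*(1 - 1/4*(-4)) = ((3/2 - 3*1/2) + 458)*(1 + 1) = ((3/2 - 3/2) + 458)*2 = (0 + 458)*2 = 458*2 = 916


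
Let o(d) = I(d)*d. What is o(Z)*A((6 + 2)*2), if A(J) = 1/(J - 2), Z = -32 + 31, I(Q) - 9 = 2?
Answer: -11/14 ≈ -0.78571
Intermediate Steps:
I(Q) = 11 (I(Q) = 9 + 2 = 11)
Z = -1
o(d) = 11*d
A(J) = 1/(-2 + J)
o(Z)*A((6 + 2)*2) = (11*(-1))/(-2 + (6 + 2)*2) = -11/(-2 + 8*2) = -11/(-2 + 16) = -11/14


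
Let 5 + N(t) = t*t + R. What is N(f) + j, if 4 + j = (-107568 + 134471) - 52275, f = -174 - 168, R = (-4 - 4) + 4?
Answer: 91579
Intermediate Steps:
R = -4 (R = -8 + 4 = -4)
f = -342
j = -25376 (j = -4 + ((-107568 + 134471) - 52275) = -4 + (26903 - 52275) = -4 - 25372 = -25376)
N(t) = -9 + t² (N(t) = -5 + (t*t - 4) = -5 + (t² - 4) = -5 + (-4 + t²) = -9 + t²)
N(f) + j = (-9 + (-342)²) - 25376 = (-9 + 116964) - 25376 = 116955 - 25376 = 91579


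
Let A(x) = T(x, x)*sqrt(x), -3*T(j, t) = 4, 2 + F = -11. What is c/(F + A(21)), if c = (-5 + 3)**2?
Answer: -156/395 + 16*sqrt(21)/395 ≈ -0.20931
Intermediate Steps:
F = -13 (F = -2 - 11 = -13)
T(j, t) = -4/3 (T(j, t) = -1/3*4 = -4/3)
A(x) = -4*sqrt(x)/3
c = 4 (c = (-2)**2 = 4)
c/(F + A(21)) = 4/(-13 - 4*sqrt(21)/3)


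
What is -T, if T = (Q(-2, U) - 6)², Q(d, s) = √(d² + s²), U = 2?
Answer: -44 + 24*√2 ≈ -10.059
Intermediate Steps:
T = (-6 + 2*√2)² (T = (√((-2)² + 2²) - 6)² = (√(4 + 4) - 6)² = (√8 - 6)² = (2*√2 - 6)² = (-6 + 2*√2)² ≈ 10.059)
-T = -(44 - 24*√2) = -44 + 24*√2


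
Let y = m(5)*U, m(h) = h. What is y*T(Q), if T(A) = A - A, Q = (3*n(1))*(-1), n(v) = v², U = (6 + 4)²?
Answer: 0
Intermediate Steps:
U = 100 (U = 10² = 100)
Q = -3 (Q = (3*1²)*(-1) = (3*1)*(-1) = 3*(-1) = -3)
y = 500 (y = 5*100 = 500)
T(A) = 0
y*T(Q) = 500*0 = 0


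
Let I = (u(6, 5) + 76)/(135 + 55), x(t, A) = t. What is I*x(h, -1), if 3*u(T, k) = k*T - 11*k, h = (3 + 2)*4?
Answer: 406/57 ≈ 7.1228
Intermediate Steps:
h = 20 (h = 5*4 = 20)
u(T, k) = -11*k/3 + T*k/3 (u(T, k) = (k*T - 11*k)/3 = (T*k - 11*k)/3 = (-11*k + T*k)/3 = -11*k/3 + T*k/3)
I = 203/570 (I = ((1/3)*5*(-11 + 6) + 76)/(135 + 55) = ((1/3)*5*(-5) + 76)/190 = (-25/3 + 76)*(1/190) = (203/3)*(1/190) = 203/570 ≈ 0.35614)
I*x(h, -1) = (203/570)*20 = 406/57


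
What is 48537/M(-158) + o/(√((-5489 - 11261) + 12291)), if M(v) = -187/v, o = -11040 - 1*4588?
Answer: 7668846/187 + 15628*I*√91/637 ≈ 41010.0 + 234.04*I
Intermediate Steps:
o = -15628 (o = -11040 - 4588 = -15628)
48537/M(-158) + o/(√((-5489 - 11261) + 12291)) = 48537/((-187/(-158))) - 15628/√((-5489 - 11261) + 12291) = 48537/((-187*(-1/158))) - 15628/√(-16750 + 12291) = 48537/(187/158) - 15628*(-I*√91/637) = 48537*(158/187) - 15628*(-I*√91/637) = 7668846/187 - (-15628)*I*√91/637 = 7668846/187 + 15628*I*√91/637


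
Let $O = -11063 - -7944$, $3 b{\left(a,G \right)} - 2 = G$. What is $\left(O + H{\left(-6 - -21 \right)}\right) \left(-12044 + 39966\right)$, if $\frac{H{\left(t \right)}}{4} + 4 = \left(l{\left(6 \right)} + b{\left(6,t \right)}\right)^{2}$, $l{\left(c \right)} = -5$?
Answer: $- \frac{787372478}{9} \approx -8.7486 \cdot 10^{7}$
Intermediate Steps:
$b{\left(a,G \right)} = \frac{2}{3} + \frac{G}{3}$
$H{\left(t \right)} = -16 + 4 \left(- \frac{13}{3} + \frac{t}{3}\right)^{2}$ ($H{\left(t \right)} = -16 + 4 \left(-5 + \left(\frac{2}{3} + \frac{t}{3}\right)\right)^{2} = -16 + 4 \left(- \frac{13}{3} + \frac{t}{3}\right)^{2}$)
$O = -3119$ ($O = -11063 + 7944 = -3119$)
$\left(O + H{\left(-6 - -21 \right)}\right) \left(-12044 + 39966\right) = \left(-3119 - \left(16 - \frac{4 \left(-13 - -15\right)^{2}}{9}\right)\right) \left(-12044 + 39966\right) = \left(-3119 - \left(16 - \frac{4 \left(-13 + \left(-6 + 21\right)\right)^{2}}{9}\right)\right) 27922 = \left(-3119 - \left(16 - \frac{4 \left(-13 + 15\right)^{2}}{9}\right)\right) 27922 = \left(-3119 - \left(16 - \frac{4 \cdot 2^{2}}{9}\right)\right) 27922 = \left(-3119 + \left(-16 + \frac{4}{9} \cdot 4\right)\right) 27922 = \left(-3119 + \left(-16 + \frac{16}{9}\right)\right) 27922 = \left(-3119 - \frac{128}{9}\right) 27922 = \left(- \frac{28199}{9}\right) 27922 = - \frac{787372478}{9}$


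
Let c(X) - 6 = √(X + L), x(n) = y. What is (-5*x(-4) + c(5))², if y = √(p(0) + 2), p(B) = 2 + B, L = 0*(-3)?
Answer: (-4 + √5)² ≈ 3.1115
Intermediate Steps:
L = 0
y = 2 (y = √((2 + 0) + 2) = √(2 + 2) = √4 = 2)
x(n) = 2
c(X) = 6 + √X (c(X) = 6 + √(X + 0) = 6 + √X)
(-5*x(-4) + c(5))² = (-5*2 + (6 + √5))² = (-10 + (6 + √5))² = (-4 + √5)²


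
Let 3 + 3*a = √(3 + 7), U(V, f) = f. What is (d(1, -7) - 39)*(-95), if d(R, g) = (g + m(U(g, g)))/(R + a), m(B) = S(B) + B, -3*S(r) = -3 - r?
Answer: 3705 + 437*√10 ≈ 5086.9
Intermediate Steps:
S(r) = 1 + r/3 (S(r) = -(-3 - r)/3 = 1 + r/3)
m(B) = 1 + 4*B/3 (m(B) = (1 + B/3) + B = 1 + 4*B/3)
a = -1 + √10/3 (a = -1 + √(3 + 7)/3 = -1 + √10/3 ≈ 0.054093)
d(R, g) = (1 + 7*g/3)/(-1 + R + √10/3) (d(R, g) = (g + (1 + 4*g/3))/(R + (-1 + √10/3)) = (1 + 7*g/3)/(-1 + R + √10/3))
(d(1, -7) - 39)*(-95) = ((3 + 7*(-7))/(-3 + √10 + 3*1) - 39)*(-95) = ((3 - 49)/(-3 + √10 + 3) - 39)*(-95) = (-46/√10 - 39)*(-95) = ((√10/10)*(-46) - 39)*(-95) = (-23*√10/5 - 39)*(-95) = (-39 - 23*√10/5)*(-95) = 3705 + 437*√10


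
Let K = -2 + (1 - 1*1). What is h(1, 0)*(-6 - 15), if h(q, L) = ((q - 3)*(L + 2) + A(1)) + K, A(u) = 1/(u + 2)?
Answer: 119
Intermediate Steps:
A(u) = 1/(2 + u)
K = -2 (K = -2 + (1 - 1) = -2 + 0 = -2)
h(q, L) = -5/3 + (-3 + q)*(2 + L) (h(q, L) = ((q - 3)*(L + 2) + 1/(2 + 1)) - 2 = ((-3 + q)*(2 + L) + 1/3) - 2 = ((-3 + q)*(2 + L) + ⅓) - 2 = (⅓ + (-3 + q)*(2 + L)) - 2 = -5/3 + (-3 + q)*(2 + L))
h(1, 0)*(-6 - 15) = (-23/3 - 3*0 + 2*1 + 0*1)*(-6 - 15) = (-23/3 + 0 + 2 + 0)*(-21) = -17/3*(-21) = 119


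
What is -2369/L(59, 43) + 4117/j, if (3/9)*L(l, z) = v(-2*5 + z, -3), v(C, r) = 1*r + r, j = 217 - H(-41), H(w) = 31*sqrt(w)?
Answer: 198007/1395 + 4117*I*sqrt(41)/2790 ≈ 141.94 + 9.4486*I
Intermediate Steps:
j = 217 - 31*I*sqrt(41) (j = 217 - 31*sqrt(-41) = 217 - 31*I*sqrt(41) ≈ 217.0 - 198.5*I)
v(C, r) = 2*r (v(C, r) = r + r = 2*r)
L(l, z) = -18 (L(l, z) = 3*(2*(-3)) = 3*(-6) = -18)
-2369/L(59, 43) + 4117/j = -2369/(-18) + 4117/(217 - 31*I*sqrt(41)) = -2369*(-1/18) + 4117/(217 - 31*I*sqrt(41)) = 2369/18 + 4117/(217 - 31*I*sqrt(41))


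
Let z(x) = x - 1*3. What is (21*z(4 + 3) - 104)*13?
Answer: -260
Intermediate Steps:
z(x) = -3 + x (z(x) = x - 3 = -3 + x)
(21*z(4 + 3) - 104)*13 = (21*(-3 + (4 + 3)) - 104)*13 = (21*(-3 + 7) - 104)*13 = (21*4 - 104)*13 = (84 - 104)*13 = -20*13 = -260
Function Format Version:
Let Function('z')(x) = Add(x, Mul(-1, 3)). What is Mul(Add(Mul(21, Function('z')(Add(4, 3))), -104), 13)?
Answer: -260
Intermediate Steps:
Function('z')(x) = Add(-3, x) (Function('z')(x) = Add(x, -3) = Add(-3, x))
Mul(Add(Mul(21, Function('z')(Add(4, 3))), -104), 13) = Mul(Add(Mul(21, Add(-3, Add(4, 3))), -104), 13) = Mul(Add(Mul(21, Add(-3, 7)), -104), 13) = Mul(Add(Mul(21, 4), -104), 13) = Mul(Add(84, -104), 13) = Mul(-20, 13) = -260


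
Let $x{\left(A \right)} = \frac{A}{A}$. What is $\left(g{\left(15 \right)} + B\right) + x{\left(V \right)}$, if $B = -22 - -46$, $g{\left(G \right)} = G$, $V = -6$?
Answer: $40$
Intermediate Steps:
$x{\left(A \right)} = 1$
$B = 24$ ($B = -22 + 46 = 24$)
$\left(g{\left(15 \right)} + B\right) + x{\left(V \right)} = \left(15 + 24\right) + 1 = 39 + 1 = 40$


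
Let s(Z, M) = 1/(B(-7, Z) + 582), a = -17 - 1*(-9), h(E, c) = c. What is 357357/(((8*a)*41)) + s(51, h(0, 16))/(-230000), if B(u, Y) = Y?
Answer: -3251725352039/23876760000 ≈ -136.19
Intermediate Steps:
a = -8 (a = -17 + 9 = -8)
s(Z, M) = 1/(582 + Z) (s(Z, M) = 1/(Z + 582) = 1/(582 + Z))
357357/(((8*a)*41)) + s(51, h(0, 16))/(-230000) = 357357/(((8*(-8))*41)) + 1/((582 + 51)*(-230000)) = 357357/((-64*41)) - 1/230000/633 = 357357/(-2624) + (1/633)*(-1/230000) = 357357*(-1/2624) - 1/145590000 = -357357/2624 - 1/145590000 = -3251725352039/23876760000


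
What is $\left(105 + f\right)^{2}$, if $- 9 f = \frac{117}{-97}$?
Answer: $\frac{103999204}{9409} \approx 11053.0$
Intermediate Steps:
$f = \frac{13}{97}$ ($f = - \frac{117 \frac{1}{-97}}{9} = - \frac{117 \left(- \frac{1}{97}\right)}{9} = \left(- \frac{1}{9}\right) \left(- \frac{117}{97}\right) = \frac{13}{97} \approx 0.13402$)
$\left(105 + f\right)^{2} = \left(105 + \frac{13}{97}\right)^{2} = \left(\frac{10198}{97}\right)^{2} = \frac{103999204}{9409}$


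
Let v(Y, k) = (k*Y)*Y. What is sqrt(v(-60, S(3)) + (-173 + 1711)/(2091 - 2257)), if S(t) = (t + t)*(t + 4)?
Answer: sqrt(1041552973)/83 ≈ 388.83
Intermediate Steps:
S(t) = 2*t*(4 + t) (S(t) = (2*t)*(4 + t) = 2*t*(4 + t))
v(Y, k) = k*Y**2 (v(Y, k) = (Y*k)*Y = k*Y**2)
sqrt(v(-60, S(3)) + (-173 + 1711)/(2091 - 2257)) = sqrt((2*3*(4 + 3))*(-60)**2 + (-173 + 1711)/(2091 - 2257)) = sqrt((2*3*7)*3600 + 1538/(-166)) = sqrt(42*3600 + 1538*(-1/166)) = sqrt(151200 - 769/83) = sqrt(12548831/83) = sqrt(1041552973)/83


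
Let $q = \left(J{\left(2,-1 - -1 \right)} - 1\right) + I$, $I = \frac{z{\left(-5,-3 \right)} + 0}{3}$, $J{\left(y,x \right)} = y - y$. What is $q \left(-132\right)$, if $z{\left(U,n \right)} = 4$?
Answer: $-44$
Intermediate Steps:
$J{\left(y,x \right)} = 0$
$I = \frac{4}{3}$ ($I = \frac{4 + 0}{3} = 4 \cdot \frac{1}{3} = \frac{4}{3} \approx 1.3333$)
$q = \frac{1}{3}$ ($q = \left(0 - 1\right) + \frac{4}{3} = -1 + \frac{4}{3} = \frac{1}{3} \approx 0.33333$)
$q \left(-132\right) = \frac{1}{3} \left(-132\right) = -44$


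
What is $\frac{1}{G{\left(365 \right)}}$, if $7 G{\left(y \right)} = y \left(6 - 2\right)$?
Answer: $\frac{7}{1460} \approx 0.0047945$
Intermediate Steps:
$G{\left(y \right)} = \frac{4 y}{7}$ ($G{\left(y \right)} = \frac{y \left(6 - 2\right)}{7} = \frac{y 4}{7} = \frac{4 y}{7}$)
$\frac{1}{G{\left(365 \right)}} = \frac{1}{\frac{4}{7} \cdot 365} = \frac{1}{\frac{1460}{7}} = \frac{7}{1460}$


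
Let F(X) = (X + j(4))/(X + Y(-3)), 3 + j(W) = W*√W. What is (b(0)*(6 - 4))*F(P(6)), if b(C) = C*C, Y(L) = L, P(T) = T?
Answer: 0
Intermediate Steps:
b(C) = C²
j(W) = -3 + W^(3/2) (j(W) = -3 + W*√W = -3 + W^(3/2))
F(X) = (5 + X)/(-3 + X) (F(X) = (X + (-3 + 4^(3/2)))/(X - 3) = (X + (-3 + 8))/(-3 + X) = (X + 5)/(-3 + X) = (5 + X)/(-3 + X))
(b(0)*(6 - 4))*F(P(6)) = (0²*(6 - 4))*((5 + 6)/(-3 + 6)) = (0*2)*(11/3) = 0*((⅓)*11) = 0*(11/3) = 0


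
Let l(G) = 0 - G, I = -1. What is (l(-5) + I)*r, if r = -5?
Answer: -20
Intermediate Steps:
l(G) = -G
(l(-5) + I)*r = (-1*(-5) - 1)*(-5) = (5 - 1)*(-5) = 4*(-5) = -20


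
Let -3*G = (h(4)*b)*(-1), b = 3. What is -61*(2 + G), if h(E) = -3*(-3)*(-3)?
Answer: 1525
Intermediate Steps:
h(E) = -27 (h(E) = 9*(-3) = -27)
G = -27 (G = -(-27*3)*(-1)/3 = -(-27)*(-1) = -⅓*81 = -27)
-61*(2 + G) = -61*(2 - 27) = -61*(-25) = 1525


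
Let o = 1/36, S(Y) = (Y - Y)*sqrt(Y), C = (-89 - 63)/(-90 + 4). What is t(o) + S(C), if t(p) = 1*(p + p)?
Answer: 1/18 ≈ 0.055556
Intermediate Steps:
C = 76/43 (C = -152/(-86) = -152*(-1/86) = 76/43 ≈ 1.7674)
S(Y) = 0 (S(Y) = 0*sqrt(Y) = 0)
o = 1/36 ≈ 0.027778
t(p) = 2*p (t(p) = 1*(2*p) = 2*p)
t(o) + S(C) = 2*(1/36) + 0 = 1/18 + 0 = 1/18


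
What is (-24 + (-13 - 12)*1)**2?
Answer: 2401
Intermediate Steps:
(-24 + (-13 - 12)*1)**2 = (-24 - 25*1)**2 = (-24 - 25)**2 = (-49)**2 = 2401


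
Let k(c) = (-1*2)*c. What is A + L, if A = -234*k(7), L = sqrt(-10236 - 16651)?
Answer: 3276 + I*sqrt(26887) ≈ 3276.0 + 163.97*I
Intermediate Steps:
k(c) = -2*c
L = I*sqrt(26887) (L = sqrt(-26887) = I*sqrt(26887) ≈ 163.97*I)
A = 3276 (A = -(-468)*7 = -234*(-14) = 3276)
A + L = 3276 + I*sqrt(26887)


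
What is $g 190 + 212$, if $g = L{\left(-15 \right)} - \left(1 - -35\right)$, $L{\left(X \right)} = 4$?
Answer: $-5868$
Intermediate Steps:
$g = -32$ ($g = 4 - \left(1 - -35\right) = 4 - \left(1 + 35\right) = 4 - 36 = -32$)
$g 190 + 212 = \left(-32\right) 190 + 212 = -6080 + 212 = -5868$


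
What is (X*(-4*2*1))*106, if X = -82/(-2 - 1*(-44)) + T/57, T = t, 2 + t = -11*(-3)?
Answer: 476576/399 ≈ 1194.4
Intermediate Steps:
t = 31 (t = -2 - 11*(-3) = -2 + 33 = 31)
T = 31
X = -562/399 (X = -82/(-2 - 1*(-44)) + 31/57 = -82/(-2 + 44) + 31*(1/57) = -82/42 + 31/57 = -82*1/42 + 31/57 = -41/21 + 31/57 = -562/399 ≈ -1.4085)
(X*(-4*2*1))*106 = -562*(-4*2)/399*106 = -(-4496)/399*106 = -562/399*(-8)*106 = (4496/399)*106 = 476576/399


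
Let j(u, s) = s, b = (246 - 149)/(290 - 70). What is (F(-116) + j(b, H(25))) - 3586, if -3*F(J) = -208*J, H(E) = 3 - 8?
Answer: -34901/3 ≈ -11634.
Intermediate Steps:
b = 97/220 ≈ 0.44091
H(E) = -5
F(J) = 208*J/3 (F(J) = -(-208)*J/3 = 208*J/3)
(F(-116) + j(b, H(25))) - 3586 = ((208/3)*(-116) - 5) - 3586 = (-24128/3 - 5) - 3586 = -24143/3 - 3586 = -34901/3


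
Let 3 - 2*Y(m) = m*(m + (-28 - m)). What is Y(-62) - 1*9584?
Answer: -20901/2 ≈ -10451.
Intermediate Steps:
Y(m) = 3/2 + 14*m (Y(m) = 3/2 - m*(m + (-28 - m))/2 = 3/2 - m*(-28)/2 = 3/2 - (-14)*m = 3/2 + 14*m)
Y(-62) - 1*9584 = (3/2 + 14*(-62)) - 1*9584 = (3/2 - 868) - 9584 = -1733/2 - 9584 = -20901/2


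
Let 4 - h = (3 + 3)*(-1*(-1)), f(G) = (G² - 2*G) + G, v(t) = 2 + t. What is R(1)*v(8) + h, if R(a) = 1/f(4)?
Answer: -7/6 ≈ -1.1667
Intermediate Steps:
f(G) = G² - G
R(a) = 1/12 (R(a) = 1/(4*(-1 + 4)) = 1/(4*3) = 1/12)
h = -2 (h = 4 - (3 + 3)*(-1*(-1)) = 4 - 6 = -2)
R(1)*v(8) + h = (2 + 8)/12 - 2 = (1/12)*10 - 2 = ⅚ - 2 = -7/6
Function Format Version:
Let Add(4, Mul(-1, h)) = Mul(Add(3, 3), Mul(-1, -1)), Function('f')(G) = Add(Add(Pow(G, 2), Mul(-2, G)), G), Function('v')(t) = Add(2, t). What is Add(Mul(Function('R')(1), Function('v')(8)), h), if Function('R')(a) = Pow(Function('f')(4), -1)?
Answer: Rational(-7, 6) ≈ -1.1667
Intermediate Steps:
Function('f')(G) = Add(Pow(G, 2), Mul(-1, G))
Function('R')(a) = Rational(1, 12) (Function('R')(a) = Pow(Mul(4, Add(-1, 4)), -1) = Pow(Mul(4, 3), -1) = Pow(12, -1) = Rational(1, 12))
h = -2 (h = Add(4, Mul(-1, Mul(Add(3, 3), Mul(-1, -1)))) = Add(4, Mul(-1, Mul(6, 1))) = Add(4, Mul(-1, 6)) = Add(4, -6) = -2)
Add(Mul(Function('R')(1), Function('v')(8)), h) = Add(Mul(Rational(1, 12), Add(2, 8)), -2) = Add(Mul(Rational(1, 12), 10), -2) = Add(Rational(5, 6), -2) = Rational(-7, 6)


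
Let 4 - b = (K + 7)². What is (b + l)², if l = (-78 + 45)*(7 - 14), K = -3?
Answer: 47961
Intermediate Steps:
b = -12 (b = 4 - (-3 + 7)² = 4 - 1*4² = 4 - 1*16 = 4 - 16 = -12)
l = 231 (l = -33*(-7) = 231)
(b + l)² = (-12 + 231)² = 219² = 47961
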